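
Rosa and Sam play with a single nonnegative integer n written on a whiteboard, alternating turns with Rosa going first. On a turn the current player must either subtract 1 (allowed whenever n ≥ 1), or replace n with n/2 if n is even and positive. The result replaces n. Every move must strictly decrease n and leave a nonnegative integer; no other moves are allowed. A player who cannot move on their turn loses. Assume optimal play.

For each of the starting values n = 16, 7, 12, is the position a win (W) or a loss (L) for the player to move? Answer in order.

Positions with no move are L. A position that does have a move is losing for the player to move precisely when every available move leads to a winning position for the opponent. Fill in the labels:
n=0: no move → L
n=1: W (go to 0, an L position)
n=2: L (sole option 1(W) is W)
n=3: W (go to 2, an L position)
n=4: W (go to 2, an L position)
n=5: L (sole option 4(W) is W)
n=6: W (go to 5, an L position)
n=7: L (sole option 6(W) is W)
n=8: W (go to 7, an L position)
n=9: L (sole option 8(W) is W)
n=10: W (go to 5, an L position)
n=11: L (sole option 10(W) is W)
n=12: W (go to 11, an L position)
n=13: L (sole option 12(W) is W)
n=14: W (go to 7, an L position)
n=15: L (sole option 14(W) is W)
n=16: W (go to 15, an L position)

16: W, 7: L, 12: W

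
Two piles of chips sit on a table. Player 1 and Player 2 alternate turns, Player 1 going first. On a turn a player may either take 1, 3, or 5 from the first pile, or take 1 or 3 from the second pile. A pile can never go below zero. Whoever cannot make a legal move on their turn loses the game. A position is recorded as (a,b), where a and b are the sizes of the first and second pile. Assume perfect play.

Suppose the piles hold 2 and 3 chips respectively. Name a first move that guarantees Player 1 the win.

Move to (1,3).

Build the W/L table. Terminal = L. A non-terminal position is W if it has a move to some L; otherwise it is L.
No move ever increases a pile, so every position that can arise here has a ≤ 2 and b ≤ 3; it is enough to label the cells with 0 ≤ a ≤ 2 and 0 ≤ b ≤ 3.
Every move lowers a or b (never raises either), so fill the grid row by row in increasing a, and left to right within a row: each cell's successors are then already labelled.
      b=0  b=1  b=2  b=3
a=0:    L    W    L    W
a=1:    W    L    W    L
a=2:    L    W    L    W
Cells with no legal move (terminal, hence L): (0,0).
The remaining L cells, each justified by listing all of its moves:
(0,2): only reaches (0,1)(W), which is W → L
(1,1): only reaches (0,1)(W), (1,0)(W), all W → L
(1,3): only reaches (0,3)(W), (1,2)(W), (1,0)(W), all W → L
(2,0): only reaches (1,0)(W), which is W → L
(2,2): only reaches (1,2)(W), (2,1)(W), all W → L
Every other cell has at least one move into one of the L cells above, so it is W.
From (2,3), the L positions reachable in one move are: (1,3), (2,2), (2,0). Any move reaching one of these is winning.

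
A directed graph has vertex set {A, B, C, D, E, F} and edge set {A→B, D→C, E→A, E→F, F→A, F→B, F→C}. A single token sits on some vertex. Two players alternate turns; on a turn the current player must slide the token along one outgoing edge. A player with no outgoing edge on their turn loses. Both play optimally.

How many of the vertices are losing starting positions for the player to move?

Label each position W (a win for the player to move) or L (a loss). A position with no legal move is L; any other position is W exactly when some move reaches an L, and L when every move reaches a W.
Every edge goes from a vertex to one that appears earlier in the order C, B, D, A, F, E, so processing vertices in that order labels each vertex after all of its successors.
C: no outgoing edge → L
B: no outgoing edge → L
D: →C(L), so W
A: →B(L), so W
F: →B(L), so W
E: →F(W), A(W) — all W, so L
The L vertices are B, C, E; that is 3 in all.

3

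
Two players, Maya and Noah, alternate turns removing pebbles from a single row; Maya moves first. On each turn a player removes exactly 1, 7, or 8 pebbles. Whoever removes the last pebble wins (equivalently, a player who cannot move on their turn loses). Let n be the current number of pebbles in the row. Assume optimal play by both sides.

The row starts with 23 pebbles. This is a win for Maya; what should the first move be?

Classify positions by backward induction: terminal positions (no move available) are L. From any other position, the mover wins iff some move reaches an L.
n=0: no move → L
n=1: →0(L), so W
n=2: →1(W) only, which is W, so L
n=3: →2(L), so W
n=4: →3(W) only, which is W, so L
n=5: →4(L), so W
n=6: →5(W) only, which is W, so L
n=7: →6(L), so W
n=8: →0(L), so W
n=9: →2(L), so W
n=10: →2(L), so W
n=11: →4(L), so W
n=12: →4(L), so W
n=13: →6(L), so W
n=14: →6(L), so W
n=15: →14(W), 8(W), 7(W) — all W, so L
n=16: →15(L), so W
n=17: →16(W), 10(W), 9(W) — all W, so L
n=18: →17(L), so W
n=19: →18(W), 12(W), 11(W) — all W, so L
n=20: →19(L), so W
n=21: →20(W), 14(W), 13(W) — all W, so L
n=22: →21(L), so W
n=23: →15(L), so W
From 23, the L positions reachable in one move are: 15.

Remove 8, leaving 15.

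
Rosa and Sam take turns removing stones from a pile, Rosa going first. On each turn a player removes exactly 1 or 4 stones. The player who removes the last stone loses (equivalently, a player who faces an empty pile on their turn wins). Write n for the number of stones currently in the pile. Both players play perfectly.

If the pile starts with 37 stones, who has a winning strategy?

Rosa wins.

Positions with no move are W. A position that does have a move is losing for the player to move precisely when every available move leads to a winning position for the opponent. Fill in the labels:
n=0: no move; the opponent has just taken the last stone and therefore loses → W
n=1: only reaches 0(W), which is W → L
n=2: reaches L-position 1 → W
n=3: only reaches 2(W), which is W → L
n=4: reaches L-position 3 → W
n=5: reaches L-position 1 → W
n=6: only reaches 5(W), 2(W), all W → L
n=7: reaches L-position 6 → W
n=8: only reaches 7(W), 4(W), all W → L
n=9: reaches L-position 8 → W
n=10: reaches L-position 6 → W
n=11: only reaches 10(W), 7(W), all W → L
n=12: reaches L-position 11 → W
n=13: only reaches 12(W), 9(W), all W → L
n=14: reaches L-position 13 → W
n=15: reaches L-position 11 → W
n=16: only reaches 15(W), 12(W), all W → L
n=17: reaches L-position 16 → W
n=18: only reaches 17(W), 14(W), all W → L
n=19: reaches L-position 18 → W
n=20: reaches L-position 16 → W
n=21: only reaches 20(W), 17(W), all W → L
n=22: reaches L-position 21 → W
n=23: only reaches 22(W), 19(W), all W → L
n=24: reaches L-position 23 → W
n=25: reaches L-position 21 → W
n=26: only reaches 25(W), 22(W), all W → L
n=27: reaches L-position 26 → W
n=28: only reaches 27(W), 24(W), all W → L
n=29: reaches L-position 28 → W
n=30: reaches L-position 26 → W
n=31: only reaches 30(W), 27(W), all W → L
n=32: reaches L-position 31 → W
n=33: only reaches 32(W), 29(W), all W → L
n=34: reaches L-position 33 → W
n=35: reaches L-position 31 → W
n=36: only reaches 35(W), 32(W), all W → L
n=37: reaches L-position 36 → W
The starting position 37 is W: Rosa should remove 1, leaving 36, handing over an L position.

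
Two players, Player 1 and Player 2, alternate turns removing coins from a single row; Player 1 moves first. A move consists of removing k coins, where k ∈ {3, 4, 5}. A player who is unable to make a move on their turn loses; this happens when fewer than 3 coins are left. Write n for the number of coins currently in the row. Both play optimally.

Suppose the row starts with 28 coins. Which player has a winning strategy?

Positions with no move are L. A position that does have a move is losing for the player to move precisely when every available move leads to a winning position for the opponent. Fill in the labels:
n=0: no move → L
n=1: no move → L
n=2: no move → L
n=3: can move to 0, which is L ⇒ W
n=4: can move to 1, which is L ⇒ W
n=5: can move to 2, which is L ⇒ W
n=6: can move to 2, which is L ⇒ W
n=7: can move to 2, which is L ⇒ W
n=8: moves to 5(W), 4(W), 3(W); every one is W ⇒ L
n=9: moves to 6(W), 5(W), 4(W); every one is W ⇒ L
n=10: moves to 7(W), 6(W), 5(W); every one is W ⇒ L
n=11: can move to 8, which is L ⇒ W
n=12: can move to 9, which is L ⇒ W
n=13: can move to 10, which is L ⇒ W
n=14: can move to 10, which is L ⇒ W
n=15: can move to 10, which is L ⇒ W
n=16: moves to 13(W), 12(W), 11(W); every one is W ⇒ L
n=17: moves to 14(W), 13(W), 12(W); every one is W ⇒ L
n=18: moves to 15(W), 14(W), 13(W); every one is W ⇒ L
n=19: can move to 16, which is L ⇒ W
n=20: can move to 17, which is L ⇒ W
n=21: can move to 18, which is L ⇒ W
n=22: can move to 18, which is L ⇒ W
n=23: can move to 18, which is L ⇒ W
n=24: moves to 21(W), 20(W), 19(W); every one is W ⇒ L
n=25: moves to 22(W), 21(W), 20(W); every one is W ⇒ L
n=26: moves to 23(W), 22(W), 21(W); every one is W ⇒ L
n=27: can move to 24, which is L ⇒ W
n=28: can move to 25, which is L ⇒ W
The starting position 28 is W: Player 1 should remove 3, leaving 25, handing over an L position.

Player 1 wins.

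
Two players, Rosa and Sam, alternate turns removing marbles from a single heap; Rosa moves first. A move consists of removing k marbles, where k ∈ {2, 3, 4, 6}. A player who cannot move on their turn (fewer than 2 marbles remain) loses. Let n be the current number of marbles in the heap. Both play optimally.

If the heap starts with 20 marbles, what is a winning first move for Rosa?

Label each position W (a win for the player to move) or L (a loss). A position with no legal move is L; any other position is W exactly when some move reaches an L, and L when every move reaches a W.
n=0: no move → L
n=1: no move → L
n=2: →0(L), so W
n=3: →1(L), so W
n=4: →1(L), so W
n=5: →1(L), so W
n=6: →0(L), so W
n=7: →1(L), so W
n=8: →6(W), 5(W), 4(W), 2(W) — all W, so L
n=9: →7(W), 6(W), 5(W), 3(W) — all W, so L
n=10: →8(L), so W
n=11: →9(L), so W
n=12: →9(L), so W
n=13: →9(L), so W
n=14: →8(L), so W
n=15: →9(L), so W
n=16: →14(W), 13(W), 12(W), 10(W) — all W, so L
n=17: →15(W), 14(W), 13(W), 11(W) — all W, so L
n=18: →16(L), so W
n=19: →17(L), so W
n=20: →17(L), so W
From 20, the L positions reachable in one move are: 17, 16. Any move reaching one of these is winning.

Remove 3, leaving 17.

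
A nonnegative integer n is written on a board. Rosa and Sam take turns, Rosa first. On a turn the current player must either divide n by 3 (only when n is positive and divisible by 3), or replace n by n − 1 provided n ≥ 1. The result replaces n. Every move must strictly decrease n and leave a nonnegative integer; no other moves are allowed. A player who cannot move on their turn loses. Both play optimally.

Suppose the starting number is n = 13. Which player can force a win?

Label each position W (a win for the player to move) or L (a loss). A position with no legal move is L; any other position is W exactly when some move reaches an L, and L when every move reaches a W.
n=0: no move → L
n=1: W (go to 0, an L position)
n=2: L (sole option 1(W) is W)
n=3: W (go to 2, an L position)
n=4: L (sole option 3(W) is W)
n=5: W (go to 4, an L position)
n=6: W (go to 2, an L position)
n=7: L (sole option 6(W) is W)
n=8: W (go to 7, an L position)
n=9: L (options 3(W), 8(W) are all W)
n=10: W (go to 9, an L position)
n=11: L (sole option 10(W) is W)
n=12: W (go to 4, an L position)
n=13: L (sole option 12(W) is W)
Every move from 13 reaches a W position, so the mover loses.

Sam wins.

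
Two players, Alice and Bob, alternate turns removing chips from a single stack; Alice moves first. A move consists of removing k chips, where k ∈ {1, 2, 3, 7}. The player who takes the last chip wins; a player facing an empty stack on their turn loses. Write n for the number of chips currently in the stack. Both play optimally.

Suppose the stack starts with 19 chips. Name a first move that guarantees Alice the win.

Positions with no move are L. A position that does have a move is losing for the player to move precisely when every available move leads to a winning position for the opponent. Fill in the labels:
n=0: no move → L
n=1: reaches L-position 0 → W
n=2: reaches L-position 0 → W
n=3: reaches L-position 0 → W
n=4: only reaches 3(W), 2(W), 1(W), all W → L
n=5: reaches L-position 4 → W
n=6: reaches L-position 4 → W
n=7: reaches L-position 4 → W
n=8: only reaches 7(W), 6(W), 5(W), 1(W), all W → L
n=9: reaches L-position 8 → W
n=10: reaches L-position 8 → W
n=11: reaches L-position 8 → W
n=12: only reaches 11(W), 10(W), 9(W), 5(W), all W → L
n=13: reaches L-position 12 → W
n=14: reaches L-position 12 → W
n=15: reaches L-position 12 → W
n=16: only reaches 15(W), 14(W), 13(W), 9(W), all W → L
n=17: reaches L-position 16 → W
n=18: reaches L-position 16 → W
n=19: reaches L-position 16 → W
From 19, the L positions reachable in one move are: 16, 12. Any move reaching one of these is winning.

Remove 3, leaving 16.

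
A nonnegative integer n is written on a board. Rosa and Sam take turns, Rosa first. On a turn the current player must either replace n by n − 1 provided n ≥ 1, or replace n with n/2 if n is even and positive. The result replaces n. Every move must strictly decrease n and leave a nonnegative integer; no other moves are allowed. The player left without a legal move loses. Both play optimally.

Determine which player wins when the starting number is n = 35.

Build the W/L table. Terminal = L. A non-terminal position is W if it has a move to some L; otherwise it is L.
n=0: no move → L
n=1: W (go to 0, an L position)
n=2: L (sole option 1(W) is W)
n=3: W (go to 2, an L position)
n=4: W (go to 2, an L position)
n=5: L (sole option 4(W) is W)
n=6: W (go to 5, an L position)
n=7: L (sole option 6(W) is W)
n=8: W (go to 7, an L position)
n=9: L (sole option 8(W) is W)
n=10: W (go to 5, an L position)
n=11: L (sole option 10(W) is W)
n=12: W (go to 11, an L position)
n=13: L (sole option 12(W) is W)
n=14: W (go to 7, an L position)
n=15: L (sole option 14(W) is W)
n=16: W (go to 15, an L position)
n=17: L (sole option 16(W) is W)
n=18: W (go to 9, an L position)
n=19: L (sole option 18(W) is W)
n=20: W (go to 19, an L position)
n=21: L (sole option 20(W) is W)
n=22: W (go to 11, an L position)
n=23: L (sole option 22(W) is W)
n=24: W (go to 23, an L position)
n=25: L (sole option 24(W) is W)
n=26: W (go to 13, an L position)
n=27: L (sole option 26(W) is W)
n=28: W (go to 27, an L position)
n=29: L (sole option 28(W) is W)
n=30: W (go to 15, an L position)
n=31: L (sole option 30(W) is W)
n=32: W (go to 31, an L position)
n=33: L (sole option 32(W) is W)
n=34: W (go to 17, an L position)
n=35: L (sole option 34(W) is W)
The starting position 35 is L: whatever Rosa does, the opponent receives a W position.

Sam wins.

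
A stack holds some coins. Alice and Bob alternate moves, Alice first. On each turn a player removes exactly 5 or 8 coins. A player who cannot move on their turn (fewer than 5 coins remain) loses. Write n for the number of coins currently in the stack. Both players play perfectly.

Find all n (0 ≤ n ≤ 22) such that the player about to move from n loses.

Work bottom-up. With no move the player to move loses. Otherwise the position is W if at least one move leads to an L position for the opponent, and L if every move leads to a W.
n=0: no move → L
n=1: no move → L
n=2: no move → L
n=3: no move → L
n=4: no move → L
n=5: W (go to 0, an L position)
n=6: W (go to 1, an L position)
n=7: W (go to 2, an L position)
n=8: W (go to 3, an L position)
n=9: W (go to 4, an L position)
n=10: W (go to 2, an L position)
n=11: W (go to 3, an L position)
n=12: W (go to 4, an L position)
n=13: L (options 8(W), 5(W) are all W)
n=14: L (options 9(W), 6(W) are all W)
n=15: L (options 10(W), 7(W) are all W)
n=16: L (options 11(W), 8(W) are all W)
n=17: L (options 12(W), 9(W) are all W)
n=18: W (go to 13, an L position)
n=19: W (go to 14, an L position)
n=20: W (go to 15, an L position)
n=21: W (go to 16, an L position)
n=22: W (go to 17, an L position)
The losing starting values of n are exactly the entries labelled L in this table (10 of them).

0, 1, 2, 3, 4, 13, 14, 15, 16, 17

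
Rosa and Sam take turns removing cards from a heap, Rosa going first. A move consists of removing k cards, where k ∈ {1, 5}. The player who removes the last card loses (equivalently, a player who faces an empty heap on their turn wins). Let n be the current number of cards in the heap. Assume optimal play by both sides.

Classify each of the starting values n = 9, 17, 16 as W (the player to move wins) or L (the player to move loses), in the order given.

9: L, 17: L, 16: W

Positions with no move are W. A position that does have a move is losing for the player to move precisely when every available move leads to a winning position for the opponent. Fill in the labels:
n=0: no move; the opponent has just taken the last card and therefore loses → W
n=1: →0(W) only, which is W, so L
n=2: →1(L), so W
n=3: →2(W) only, which is W, so L
n=4: →3(L), so W
n=5: →4(W), 0(W) — all W, so L
n=6: →5(L), so W
n=7: →6(W), 2(W) — all W, so L
n=8: →7(L), so W
n=9: →8(W), 4(W) — all W, so L
n=10: →9(L), so W
n=11: →10(W), 6(W) — all W, so L
n=12: →11(L), so W
n=13: →12(W), 8(W) — all W, so L
n=14: →13(L), so W
n=15: →14(W), 10(W) — all W, so L
n=16: →15(L), so W
n=17: →16(W), 12(W) — all W, so L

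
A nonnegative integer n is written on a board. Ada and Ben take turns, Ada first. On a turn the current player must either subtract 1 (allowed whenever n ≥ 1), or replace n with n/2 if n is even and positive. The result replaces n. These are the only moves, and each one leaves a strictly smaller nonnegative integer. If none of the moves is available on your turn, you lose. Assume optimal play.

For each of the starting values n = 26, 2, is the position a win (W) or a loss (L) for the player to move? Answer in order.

26: W, 2: L

Build the W/L table. Terminal = L. A non-terminal position is W if it has a move to some L; otherwise it is L.
n=0: no move → L
n=1: can move to 0, which is L ⇒ W
n=2: the only move is to 1(W), a W ⇒ L
n=3: can move to 2, which is L ⇒ W
n=4: can move to 2, which is L ⇒ W
n=5: the only move is to 4(W), a W ⇒ L
n=6: can move to 5, which is L ⇒ W
n=7: the only move is to 6(W), a W ⇒ L
n=8: can move to 7, which is L ⇒ W
n=9: the only move is to 8(W), a W ⇒ L
n=10: can move to 5, which is L ⇒ W
n=11: the only move is to 10(W), a W ⇒ L
n=12: can move to 11, which is L ⇒ W
n=13: the only move is to 12(W), a W ⇒ L
n=14: can move to 7, which is L ⇒ W
n=15: the only move is to 14(W), a W ⇒ L
n=16: can move to 15, which is L ⇒ W
n=17: the only move is to 16(W), a W ⇒ L
n=18: can move to 9, which is L ⇒ W
n=19: the only move is to 18(W), a W ⇒ L
n=20: can move to 19, which is L ⇒ W
n=21: the only move is to 20(W), a W ⇒ L
n=22: can move to 11, which is L ⇒ W
n=23: the only move is to 22(W), a W ⇒ L
n=24: can move to 23, which is L ⇒ W
n=25: the only move is to 24(W), a W ⇒ L
n=26: can move to 13, which is L ⇒ W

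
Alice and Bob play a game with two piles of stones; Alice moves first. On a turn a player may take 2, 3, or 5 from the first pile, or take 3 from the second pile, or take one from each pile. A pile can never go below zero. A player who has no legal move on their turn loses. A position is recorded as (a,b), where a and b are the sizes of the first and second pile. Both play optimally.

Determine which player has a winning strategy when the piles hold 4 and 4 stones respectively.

Alice wins.

Compute win/loss labels from the base case upward. A position with no move is L. Any other position is W if it can reach an L in one move, else L.
No move ever increases a pile, so every position that can arise here has a ≤ 4 and b ≤ 4; it is enough to label the cells with 0 ≤ a ≤ 4 and 0 ≤ b ≤ 4.
Every move lowers a or b (never raises either), so fill the grid row by row in increasing a, and left to right within a row: each cell's successors are then already labelled.
      b=0  b=1  b=2  b=3  b=4
a=0:    L    L    L    W    W
a=1:    L    W    W    W    L
a=2:    W    W    W    L    L
a=3:    W    W    W    L    W
a=4:    W    L    L    W    W
Cells with no legal move (terminal, hence L): (0,0), (0,1), (0,2), (1,0).
The remaining L cells, each justified by listing all of its moves:
(1,4): →(1,1)(W), (0,3)(W) — all W, so L
(2,3): →(0,3)(W), (2,0)(W), (1,2)(W) — all W, so L
(2,4): →(0,4)(W), (2,1)(W), (1,3)(W) — all W, so L
(3,3): →(1,3)(W), (0,3)(W), (3,0)(W), (2,2)(W) — all W, so L
(4,1): →(2,1)(W), (1,1)(W), (3,0)(W) — all W, so L
(4,2): →(2,2)(W), (1,2)(W), (3,1)(W) — all W, so L
Every other cell has at least one move into one of the L cells above, so it is W.
From (4,4) Alice can move to (2,4), reaching an L position.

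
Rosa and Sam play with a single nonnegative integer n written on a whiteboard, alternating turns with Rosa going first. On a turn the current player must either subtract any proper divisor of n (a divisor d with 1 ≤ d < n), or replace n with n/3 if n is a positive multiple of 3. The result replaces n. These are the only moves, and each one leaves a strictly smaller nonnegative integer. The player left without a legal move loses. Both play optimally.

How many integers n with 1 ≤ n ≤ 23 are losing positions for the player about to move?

10

Positions with no move are L. A position that does have a move is losing for the player to move precisely when every available move leads to a winning position for the opponent. Fill in the labels:
n=0: no move → L
n=1: no move → L
n=2: →1(L), so W
n=3: →1(L), so W
n=4: →2(W), 3(W) — all W, so L
n=5: →4(L), so W
n=6: →4(L), so W
n=7: →6(W) only, which is W, so L
n=8: →4(L), so W
n=9: →3(W), 6(W), 8(W) — all W, so L
n=10: →9(L), so W
n=11: →10(W) only, which is W, so L
n=12: →4(L), so W
n=13: →12(W) only, which is W, so L
n=14: →7(L), so W
n=15: →5(W), 10(W), 12(W), 14(W) — all W, so L
n=16: →15(L), so W
n=17: →16(W) only, which is W, so L
n=18: →9(L), so W
n=19: →18(W) only, which is W, so L
n=20: →15(L), so W
n=21: →7(L), so W
n=22: →11(L), so W
n=23: →22(W) only, which is W, so L
L entries with 1 ≤ n ≤ 23 (n=0 is outside the asked range and is not counted): n = 1, 4, 7, 9, 11, 13, 15, 17, 19, 23; that makes 10.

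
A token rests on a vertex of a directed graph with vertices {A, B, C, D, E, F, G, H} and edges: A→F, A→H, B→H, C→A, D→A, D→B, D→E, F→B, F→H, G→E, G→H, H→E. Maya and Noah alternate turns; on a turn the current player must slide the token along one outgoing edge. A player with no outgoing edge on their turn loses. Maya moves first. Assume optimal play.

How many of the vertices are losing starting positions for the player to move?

3

Label each position W (a win for the player to move) or L (a loss). A position with no legal move is L; any other position is W exactly when some move reaches an L, and L when every move reaches a W.
Every edge goes from a vertex to one that appears earlier in the order E, H, G, B, F, A, C, D, so processing vertices in that order labels each vertex after all of its successors.
E: no outgoing edge → L
H: can move to E, which is L ⇒ W
G: can move to E, which is L ⇒ W
B: the only move is to H(W), a W ⇒ L
F: can move to B, which is L ⇒ W
A: moves to F(W), H(W); every one is W ⇒ L
C: can move to A, which is L ⇒ W
D: can move to A, which is L ⇒ W
The L vertices are A, B, E; that is 3 in all.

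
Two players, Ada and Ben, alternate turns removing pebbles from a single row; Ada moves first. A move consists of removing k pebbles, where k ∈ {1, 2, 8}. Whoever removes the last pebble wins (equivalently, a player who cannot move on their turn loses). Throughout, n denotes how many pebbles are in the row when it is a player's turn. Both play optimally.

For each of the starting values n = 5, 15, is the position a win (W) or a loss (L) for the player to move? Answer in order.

5: W, 15: L

Compute win/loss labels from the base case upward. A position with no move is L. Any other position is W if it can reach an L in one move, else L.
n=0: no move → L
n=1: W (go to 0, an L position)
n=2: W (go to 0, an L position)
n=3: L (options 2(W), 1(W) are all W)
n=4: W (go to 3, an L position)
n=5: W (go to 3, an L position)
n=6: L (options 5(W), 4(W) are all W)
n=7: W (go to 6, an L position)
n=8: W (go to 6, an L position)
n=9: L (options 8(W), 7(W), 1(W) are all W)
n=10: W (go to 9, an L position)
n=11: W (go to 9, an L position)
n=12: L (options 11(W), 10(W), 4(W) are all W)
n=13: W (go to 12, an L position)
n=14: W (go to 12, an L position)
n=15: L (options 14(W), 13(W), 7(W) are all W)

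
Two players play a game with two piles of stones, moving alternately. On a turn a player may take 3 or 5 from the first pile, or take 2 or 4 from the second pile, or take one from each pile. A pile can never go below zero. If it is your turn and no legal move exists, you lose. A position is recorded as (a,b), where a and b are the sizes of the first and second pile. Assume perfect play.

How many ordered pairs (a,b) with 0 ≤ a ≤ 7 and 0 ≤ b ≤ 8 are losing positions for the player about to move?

Work bottom-up. With no move the player to move loses. Otherwise the position is W if at least one move leads to an L position for the opponent, and L if every move leads to a W.
Every move lowers a or b (never raises either), so fill the grid row by row in increasing a, and left to right within a row: each cell's successors are then already labelled.
      b=0  b=1  b=2  b=3  b=4  b=5  b=6  b=7  b=8
a=0:    L    L    W    W    W    W    L    L    W
a=1:    L    W    W    L    W    W    L    W    W
a=2:    L    W    W    L    W    W    L    W    W
a=3:    W    W    L    L    W    W    W    W    L
a=4:    W    L    L    W    W    W    W    L    L
a=5:    W    W    W    W    L    L    W    W    W
a=6:    W    L    W    W    L    W    W    L    W
a=7:    W    W    W    W    L    W    W    W    W
Cells with no legal move (terminal, hence L): (0,0), (0,1), (1,0), (2,0).
The remaining L cells, each justified by listing all of its moves:
(0,6): →(0,4)(W), (0,2)(W) — all W, so L
(0,7): →(0,5)(W), (0,3)(W) — all W, so L
(1,3): →(1,1)(W), (0,2)(W) — all W, so L
(1,6): →(1,4)(W), (1,2)(W), (0,5)(W) — all W, so L
(2,3): →(2,1)(W), (1,2)(W) — all W, so L
(2,6): →(2,4)(W), (2,2)(W), (1,5)(W) — all W, so L
(3,2): →(0,2)(W), (3,0)(W), (2,1)(W) — all W, so L
(3,3): →(0,3)(W), (3,1)(W), (2,2)(W) — all W, so L
(3,8): →(0,8)(W), (3,6)(W), (3,4)(W), (2,7)(W) — all W, so L
(4,1): →(1,1)(W), (3,0)(W) — all W, so L
(4,2): →(1,2)(W), (4,0)(W), (3,1)(W) — all W, so L
(4,7): →(1,7)(W), (4,5)(W), (4,3)(W), (3,6)(W) — all W, so L
(4,8): →(1,8)(W), (4,6)(W), (4,4)(W), (3,7)(W) — all W, so L
(5,4): →(2,4)(W), (0,4)(W), (5,2)(W), (5,0)(W), (4,3)(W) — all W, so L
(5,5): →(2,5)(W), (0,5)(W), (5,3)(W), (5,1)(W), (4,4)(W) — all W, so L
(6,1): →(3,1)(W), (1,1)(W), (5,0)(W) — all W, so L
(6,4): →(3,4)(W), (1,4)(W), (6,2)(W), (6,0)(W), (5,3)(W) — all W, so L
(6,7): →(3,7)(W), (1,7)(W), (6,5)(W), (6,3)(W), (5,6)(W) — all W, so L
(7,4): →(4,4)(W), (2,4)(W), (7,2)(W), (7,0)(W), (6,3)(W) — all W, so L
Every other cell has at least one move into one of the L cells above, so it is W.
L cells per row: a=0: 4, a=1: 3, a=2: 3, a=3: 3, a=4: 4, a=5: 2, a=6: 3, a=7: 1; total 23.

23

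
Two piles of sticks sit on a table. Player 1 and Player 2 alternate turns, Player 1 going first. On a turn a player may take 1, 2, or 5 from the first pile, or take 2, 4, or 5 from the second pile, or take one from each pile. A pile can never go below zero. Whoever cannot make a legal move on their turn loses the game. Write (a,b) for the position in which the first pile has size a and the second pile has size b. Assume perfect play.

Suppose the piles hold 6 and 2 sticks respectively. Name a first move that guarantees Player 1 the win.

Move to (5,2).

Compute win/loss labels from the base case upward. A position with no move is L. Any other position is W if it can reach an L in one move, else L.
No move ever increases a pile, so every position that can arise here has a ≤ 6 and b ≤ 2; it is enough to label the cells with 0 ≤ a ≤ 6 and 0 ≤ b ≤ 2.
Every move lowers a or b (never raises either), so fill the grid row by row in increasing a, and left to right within a row: each cell's successors are then already labelled.
      b=0  b=1  b=2
a=0:    L    L    W
a=1:    W    W    W
a=2:    W    W    L
a=3:    L    L    W
a=4:    W    W    W
a=5:    W    W    L
a=6:    L    L    W
Cells with no legal move (terminal, hence L): (0,0), (0,1).
The remaining L cells, each justified by listing all of its moves:
(2,2): →(1,2)(W), (0,2)(W), (2,0)(W), (1,1)(W) — all W, so L
(3,0): →(2,0)(W), (1,0)(W) — all W, so L
(3,1): →(2,1)(W), (1,1)(W), (2,0)(W) — all W, so L
(5,2): →(4,2)(W), (3,2)(W), (0,2)(W), (5,0)(W), (4,1)(W) — all W, so L
(6,0): →(5,0)(W), (4,0)(W), (1,0)(W) — all W, so L
(6,1): →(5,1)(W), (4,1)(W), (1,1)(W), (5,0)(W) — all W, so L
Every other cell has at least one move into one of the L cells above, so it is W.
From (6,2), the L positions reachable in one move are: (5,2), (6,0). Any move reaching one of these is winning.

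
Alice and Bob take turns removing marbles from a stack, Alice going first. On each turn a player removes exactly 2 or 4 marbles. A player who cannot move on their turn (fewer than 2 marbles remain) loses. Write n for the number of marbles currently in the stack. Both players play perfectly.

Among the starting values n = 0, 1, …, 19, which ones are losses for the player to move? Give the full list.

0, 1, 6, 7, 12, 13, 18, 19

Use the standard recursion: the mover loses at a terminal position; elsewhere, the mover wins exactly when some move hands the opponent an L position.
n=0: no move → L
n=1: no move → L
n=2: can move to 0, which is L ⇒ W
n=3: can move to 1, which is L ⇒ W
n=4: can move to 0, which is L ⇒ W
n=5: can move to 1, which is L ⇒ W
n=6: moves to 4(W), 2(W); every one is W ⇒ L
n=7: moves to 5(W), 3(W); every one is W ⇒ L
n=8: can move to 6, which is L ⇒ W
n=9: can move to 7, which is L ⇒ W
n=10: can move to 6, which is L ⇒ W
n=11: can move to 7, which is L ⇒ W
n=12: moves to 10(W), 8(W); every one is W ⇒ L
n=13: moves to 11(W), 9(W); every one is W ⇒ L
n=14: can move to 12, which is L ⇒ W
n=15: can move to 13, which is L ⇒ W
n=16: can move to 12, which is L ⇒ W
n=17: can move to 13, which is L ⇒ W
n=18: moves to 16(W), 14(W); every one is W ⇒ L
n=19: moves to 17(W), 15(W); every one is W ⇒ L
Reading off the rows marked L gives the requested list; there are 8 such values of n.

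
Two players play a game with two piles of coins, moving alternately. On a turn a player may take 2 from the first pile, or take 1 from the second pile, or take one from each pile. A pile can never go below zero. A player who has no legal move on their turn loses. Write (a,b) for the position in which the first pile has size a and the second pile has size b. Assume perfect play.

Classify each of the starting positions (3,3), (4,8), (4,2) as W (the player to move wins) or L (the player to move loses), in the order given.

(3,3): L, (4,8): W, (4,2): W

Use the standard recursion: the mover loses at a terminal position; elsewhere, the mover wins exactly when some move hands the opponent an L position.
No move ever increases a pile, so every position that can arise here has a ≤ 4 and b ≤ 8; it is enough to label the cells with 0 ≤ a ≤ 4 and 0 ≤ b ≤ 8.
Every move lowers a or b (never raises either), so fill the grid row by row in increasing a, and left to right within a row: each cell's successors are then already labelled.
      b=0  b=1  b=2  b=3  b=4  b=5  b=6  b=7  b=8
a=0:    L    W    L    W    L    W    L    W    L
a=1:    L    W    L    W    L    W    L    W    L
a=2:    W    W    W    W    W    W    W    W    W
a=3:    W    L    W    L    W    L    W    L    W
a=4:    L    W    W    L    W    L    W    L    W
Cells with no legal move (terminal, hence L): (0,0), (1,0).
The remaining L cells, each justified by listing all of its moves:
(0,2): L (sole option (0,1)(W) is W)
(0,4): L (sole option (0,3)(W) is W)
(0,6): L (sole option (0,5)(W) is W)
(0,8): L (sole option (0,7)(W) is W)
(1,2): L (options (1,1)(W), (0,1)(W) are all W)
(1,4): L (options (1,3)(W), (0,3)(W) are all W)
(1,6): L (options (1,5)(W), (0,5)(W) are all W)
(1,8): L (options (1,7)(W), (0,7)(W) are all W)
(3,1): L (options (1,1)(W), (3,0)(W), (2,0)(W) are all W)
(3,3): L (options (1,3)(W), (3,2)(W), (2,2)(W) are all W)
(3,5): L (options (1,5)(W), (3,4)(W), (2,4)(W) are all W)
(3,7): L (options (1,7)(W), (3,6)(W), (2,6)(W) are all W)
(4,0): L (sole option (2,0)(W) is W)
(4,3): L (options (2,3)(W), (4,2)(W), (3,2)(W) are all W)
(4,5): L (options (2,5)(W), (4,4)(W), (3,4)(W) are all W)
(4,7): L (options (2,7)(W), (4,6)(W), (3,6)(W) are all W)
Every other cell has at least one move into one of the L cells above, so it is W.
(3,3): one of the L cells justified above, so L
(4,8): the move to (4,7) reaches an L cell, so W
(4,2): the move to (3,1) reaches an L cell, so W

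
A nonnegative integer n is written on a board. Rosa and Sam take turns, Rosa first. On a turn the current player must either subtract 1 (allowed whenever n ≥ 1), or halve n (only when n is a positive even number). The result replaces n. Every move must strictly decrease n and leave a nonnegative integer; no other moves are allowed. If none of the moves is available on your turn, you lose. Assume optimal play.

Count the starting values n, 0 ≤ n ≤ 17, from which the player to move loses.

Label each position W (a win for the player to move) or L (a loss). A position with no legal move is L; any other position is W exactly when some move reaches an L, and L when every move reaches a W.
n=0: no move → L
n=1: reaches L-position 0 → W
n=2: only reaches 1(W), which is W → L
n=3: reaches L-position 2 → W
n=4: reaches L-position 2 → W
n=5: only reaches 4(W), which is W → L
n=6: reaches L-position 5 → W
n=7: only reaches 6(W), which is W → L
n=8: reaches L-position 7 → W
n=9: only reaches 8(W), which is W → L
n=10: reaches L-position 5 → W
n=11: only reaches 10(W), which is W → L
n=12: reaches L-position 11 → W
n=13: only reaches 12(W), which is W → L
n=14: reaches L-position 7 → W
n=15: only reaches 14(W), which is W → L
n=16: reaches L-position 15 → W
n=17: only reaches 16(W), which is W → L
L entries with 0 ≤ n ≤ 17: n = 0, 2, 5, 7, 9, 11, 13, 15, 17; that makes 9.

9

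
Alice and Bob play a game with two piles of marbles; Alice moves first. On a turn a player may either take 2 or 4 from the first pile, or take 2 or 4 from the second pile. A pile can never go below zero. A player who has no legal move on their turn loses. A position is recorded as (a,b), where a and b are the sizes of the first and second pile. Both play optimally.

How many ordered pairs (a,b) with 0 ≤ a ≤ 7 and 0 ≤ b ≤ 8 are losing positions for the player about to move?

Classify positions by backward induction: terminal positions (no move available) are L. From any other position, the mover wins iff some move reaches an L.
Every move lowers a or b (never raises either), so fill the grid row by row in increasing a, and left to right within a row: each cell's successors are then already labelled.
      b=0  b=1  b=2  b=3  b=4  b=5  b=6  b=7  b=8
a=0:    L    L    W    W    W    W    L    L    W
a=1:    L    L    W    W    W    W    L    L    W
a=2:    W    W    L    L    W    W    W    W    L
a=3:    W    W    L    L    W    W    W    W    L
a=4:    W    W    W    W    L    L    W    W    W
a=5:    W    W    W    W    L    L    W    W    W
a=6:    L    L    W    W    W    W    L    L    W
a=7:    L    L    W    W    W    W    L    L    W
Cells with no legal move (terminal, hence L): (0,0), (0,1), (1,0), (1,1).
The remaining L cells, each justified by listing all of its moves:
(0,6): moves to (0,4)(W), (0,2)(W); every one is W ⇒ L
(0,7): moves to (0,5)(W), (0,3)(W); every one is W ⇒ L
(1,6): moves to (1,4)(W), (1,2)(W); every one is W ⇒ L
(1,7): moves to (1,5)(W), (1,3)(W); every one is W ⇒ L
(2,2): moves to (0,2)(W), (2,0)(W); every one is W ⇒ L
(2,3): moves to (0,3)(W), (2,1)(W); every one is W ⇒ L
(2,8): moves to (0,8)(W), (2,6)(W), (2,4)(W); every one is W ⇒ L
(3,2): moves to (1,2)(W), (3,0)(W); every one is W ⇒ L
(3,3): moves to (1,3)(W), (3,1)(W); every one is W ⇒ L
(3,8): moves to (1,8)(W), (3,6)(W), (3,4)(W); every one is W ⇒ L
(4,4): moves to (2,4)(W), (0,4)(W), (4,2)(W), (4,0)(W); every one is W ⇒ L
(4,5): moves to (2,5)(W), (0,5)(W), (4,3)(W), (4,1)(W); every one is W ⇒ L
(5,4): moves to (3,4)(W), (1,4)(W), (5,2)(W), (5,0)(W); every one is W ⇒ L
(5,5): moves to (3,5)(W), (1,5)(W), (5,3)(W), (5,1)(W); every one is W ⇒ L
(6,0): moves to (4,0)(W), (2,0)(W); every one is W ⇒ L
(6,1): moves to (4,1)(W), (2,1)(W); every one is W ⇒ L
(6,6): moves to (4,6)(W), (2,6)(W), (6,4)(W), (6,2)(W); every one is W ⇒ L
(6,7): moves to (4,7)(W), (2,7)(W), (6,5)(W), (6,3)(W); every one is W ⇒ L
(7,0): moves to (5,0)(W), (3,0)(W); every one is W ⇒ L
(7,1): moves to (5,1)(W), (3,1)(W); every one is W ⇒ L
(7,6): moves to (5,6)(W), (3,6)(W), (7,4)(W), (7,2)(W); every one is W ⇒ L
(7,7): moves to (5,7)(W), (3,7)(W), (7,5)(W), (7,3)(W); every one is W ⇒ L
Every other cell has at least one move into one of the L cells above, so it is W.
L cells per row: a=0: 4, a=1: 4, a=2: 3, a=3: 3, a=4: 2, a=5: 2, a=6: 4, a=7: 4; total 26.

26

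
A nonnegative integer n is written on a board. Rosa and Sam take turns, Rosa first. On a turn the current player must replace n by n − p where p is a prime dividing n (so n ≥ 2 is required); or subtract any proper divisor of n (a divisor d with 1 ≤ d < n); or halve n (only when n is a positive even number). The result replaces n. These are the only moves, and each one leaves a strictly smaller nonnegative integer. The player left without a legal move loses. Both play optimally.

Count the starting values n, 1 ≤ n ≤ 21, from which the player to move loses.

5

Work bottom-up. With no move the player to move loses. Otherwise the position is W if at least one move leads to an L position for the opponent, and L if every move leads to a W.
n=0: no move → L
n=1: no move → L
n=2: reaches L-position 0 → W
n=3: reaches L-position 0 → W
n=4: only reaches 2(W), 3(W), all W → L
n=5: reaches L-position 0 → W
n=6: reaches L-position 4 → W
n=7: reaches L-position 0 → W
n=8: reaches L-position 4 → W
n=9: only reaches 6(W), 8(W), all W → L
n=10: reaches L-position 9 → W
n=11: reaches L-position 0 → W
n=12: reaches L-position 9 → W
n=13: reaches L-position 0 → W
n=14: only reaches 7(W), 12(W), 13(W), all W → L
n=15: reaches L-position 14 → W
n=16: reaches L-position 14 → W
n=17: reaches L-position 0 → W
n=18: reaches L-position 9 → W
n=19: reaches L-position 0 → W
n=20: only reaches 10(W), 15(W), 16(W), 18(W), 19(W), all W → L
n=21: reaches L-position 14 → W
L entries with 1 ≤ n ≤ 21 (n=0 is outside the asked range and is not counted): n = 1, 4, 9, 14, 20; that makes 5.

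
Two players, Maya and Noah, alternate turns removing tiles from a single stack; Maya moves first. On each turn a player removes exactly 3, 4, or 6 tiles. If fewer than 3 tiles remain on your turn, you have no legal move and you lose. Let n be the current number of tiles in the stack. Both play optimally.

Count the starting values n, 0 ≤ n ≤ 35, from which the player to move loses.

12

Label each position W (a win for the player to move) or L (a loss). A position with no legal move is L; any other position is W exactly when some move reaches an L, and L when every move reaches a W.
n=0: no move → L
n=1: no move → L
n=2: no move → L
n=3: reaches L-position 0 → W
n=4: reaches L-position 1 → W
n=5: reaches L-position 2 → W
n=6: reaches L-position 2 → W
n=7: reaches L-position 1 → W
n=8: reaches L-position 2 → W
n=9: only reaches 6(W), 5(W), 3(W), all W → L
n=10: only reaches 7(W), 6(W), 4(W), all W → L
n=11: only reaches 8(W), 7(W), 5(W), all W → L
n=12: reaches L-position 9 → W
n=13: reaches L-position 10 → W
n=14: reaches L-position 11 → W
n=15: reaches L-position 11 → W
n=16: reaches L-position 10 → W
n=17: reaches L-position 11 → W
n=18: only reaches 15(W), 14(W), 12(W), all W → L
n=19: only reaches 16(W), 15(W), 13(W), all W → L
n=20: only reaches 17(W), 16(W), 14(W), all W → L
n=21: reaches L-position 18 → W
n=22: reaches L-position 19 → W
n=23: reaches L-position 20 → W
n=24: reaches L-position 20 → W
n=25: reaches L-position 19 → W
n=26: reaches L-position 20 → W
n=27: only reaches 24(W), 23(W), 21(W), all W → L
n=28: only reaches 25(W), 24(W), 22(W), all W → L
n=29: only reaches 26(W), 25(W), 23(W), all W → L
n=30: reaches L-position 27 → W
n=31: reaches L-position 28 → W
n=32: reaches L-position 29 → W
n=33: reaches L-position 29 → W
n=34: reaches L-position 28 → W
n=35: reaches L-position 29 → W
L entries with 0 ≤ n ≤ 35: n = 0, 1, 2, 9, 10, 11, 18, 19, 20, 27, 28, 29; that makes 12.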